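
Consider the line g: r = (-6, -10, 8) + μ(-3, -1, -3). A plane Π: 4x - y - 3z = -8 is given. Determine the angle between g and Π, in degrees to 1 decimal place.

sin θ = |n·v| / (|n||v|) = |-2| / (√26 · √19) = 0.08998.
θ ≈ 5.2°.

5.2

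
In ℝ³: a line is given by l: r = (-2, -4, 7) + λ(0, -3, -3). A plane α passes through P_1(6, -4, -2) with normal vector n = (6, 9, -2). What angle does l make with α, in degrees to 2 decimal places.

α: n·r = n·P_1 gives 6x + 9y - 2z = 4.
sin θ = |n·v| / (|n||v|) = |-21| / (√121 · √18) = 0.44998.
θ ≈ 26.74°.

26.74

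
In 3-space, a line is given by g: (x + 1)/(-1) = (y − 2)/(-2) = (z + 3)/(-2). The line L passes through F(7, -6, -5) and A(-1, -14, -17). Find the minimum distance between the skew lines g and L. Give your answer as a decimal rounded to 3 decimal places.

g has direction (-1, -2, -2) through (-1, 2, -3).
A direction vector for L is A − F = (-8, -8, -12).
Common perpendicular direction n = (-1, -2, -2) × (-8, -8, -12) = (8, 4, -8).
With w = (7, -6, -5) − (-1, 2, -3) = (8, -8, -2), w · n = 48.
Distance = |w · n| / |n| = |48| / √144 ≈ 4.000.

4.000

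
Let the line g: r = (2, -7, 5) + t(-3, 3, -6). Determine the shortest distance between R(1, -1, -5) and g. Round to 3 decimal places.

Taking (2, -7, 5) on g with direction v = (-3, 3, -6): w = R − (2, -7, 5) = (-1, 6, -10), and w × v = (-6, 24, 15).
Distance = |w × v| / |v| = √837 / √54 ≈ 3.937.

3.937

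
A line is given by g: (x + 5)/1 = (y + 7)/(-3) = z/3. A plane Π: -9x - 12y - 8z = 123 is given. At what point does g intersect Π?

g has direction (1, -3, 3) through (-5, -7, 0).
Substitute r = (-5, -7, 0) + t(1, -3, 3) into the plane: 129 + 3t = 123, so t = -2.
Intersection: (-5, -7, 0) + (-2)·(1, -3, 3) = (-7, -1, -6).

(-7, -1, -6)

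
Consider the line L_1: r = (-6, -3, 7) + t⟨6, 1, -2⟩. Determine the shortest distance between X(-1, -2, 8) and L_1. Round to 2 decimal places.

Taking (-6, -3, 7) on L_1 with direction v = (6, 1, -2): w = X − (-6, -3, 7) = (5, 1, 1), and w × v = (-3, 16, -1).
Distance = |w × v| / |v| = √266 / √41 ≈ 2.55.

2.55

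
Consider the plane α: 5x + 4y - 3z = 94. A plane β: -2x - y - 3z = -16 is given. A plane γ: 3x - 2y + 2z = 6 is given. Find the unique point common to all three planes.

Solving the 3×3 linear system 5x + 4y - 3z = 94, -2x - y - 3z = -16, 3x - 2y + 2z = 6 (e.g. by elimination or Cramer's rule, determinant = -81) gives (10, 8, -4).

(10, 8, -4)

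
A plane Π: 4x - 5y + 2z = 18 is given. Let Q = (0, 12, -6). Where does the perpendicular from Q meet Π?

(8, 2, -2)

Foot = Q − λn with λ = (n·Q − d)/|n|² = (-72 − 18)/45 = -2.
Foot = (0, 12, -6) − (-2)·(4, -5, 2) = (8, 2, -2).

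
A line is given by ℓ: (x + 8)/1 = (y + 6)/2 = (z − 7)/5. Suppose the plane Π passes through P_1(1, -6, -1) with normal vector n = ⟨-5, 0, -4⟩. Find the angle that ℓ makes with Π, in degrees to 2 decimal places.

ℓ has direction (1, 2, 5) through (-8, -6, 7).
Π: n·r = n·P_1 gives -5x - 4z = -1.
sin θ = |n·v| / (|n||v|) = |-25| / (√41 · √30) = 0.71283.
θ ≈ 45.47°.

45.47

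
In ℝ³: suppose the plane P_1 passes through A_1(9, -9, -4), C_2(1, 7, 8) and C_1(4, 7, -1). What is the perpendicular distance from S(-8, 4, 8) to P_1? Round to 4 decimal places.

A_1C_2 = (-8, 16, 12), A_1C_1 = (-5, 16, 3); a normal to P_1 is A_1C_2 × A_1C_1 = (-144, -36, -48).
Using A_1: P_1 has equation -144x - 36y - 48z = -780.
n·S − d = (-144)·(-8) + (-36)·(4) + (-48)·(8) − (-780) = 1404; |n| = √24336.
Distance = |1404| / √24336 = 1404/√24336 ≈ 9.0000.

9.0000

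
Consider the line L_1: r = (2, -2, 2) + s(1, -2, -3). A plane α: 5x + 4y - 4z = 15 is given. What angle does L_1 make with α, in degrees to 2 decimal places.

sin θ = |n·v| / (|n||v|) = |9| / (√57 · √14) = 0.31860.
θ ≈ 18.58°.

18.58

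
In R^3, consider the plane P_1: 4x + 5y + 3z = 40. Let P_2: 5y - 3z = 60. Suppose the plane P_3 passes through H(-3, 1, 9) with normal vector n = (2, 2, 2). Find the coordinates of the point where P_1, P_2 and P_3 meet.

P_3: n·r = n·H gives 2x + 2y + 2z = 14.
Solving the 3×3 linear system 4x + 5y + 3z = 40, 5y - 3z = 60, 2x + 2y + 2z = 14 (e.g. by elimination or Cramer's rule, determinant = 4) gives (-5, 12, 0).

(-5, 12, 0)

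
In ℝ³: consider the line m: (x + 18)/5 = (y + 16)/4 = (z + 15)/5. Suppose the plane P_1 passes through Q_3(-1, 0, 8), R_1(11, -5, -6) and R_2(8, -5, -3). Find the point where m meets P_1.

m has direction (5, 4, 5) through (-18, -16, -15).
Q_3R_1 = (12, -5, -14), Q_3R_2 = (9, -5, -11); a normal to P_1 is Q_3R_1 × Q_3R_2 = (-15, 6, -15).
Using Q_3: P_1 has equation -15x + 6y - 15z = -105.
Substitute r = (-18, -16, -15) + t(5, 4, 5) into the plane: 399 + (-126)t = -105, so t = 4.
Intersection: (-18, -16, -15) + 4·(5, 4, 5) = (2, 0, 5).

(2, 0, 5)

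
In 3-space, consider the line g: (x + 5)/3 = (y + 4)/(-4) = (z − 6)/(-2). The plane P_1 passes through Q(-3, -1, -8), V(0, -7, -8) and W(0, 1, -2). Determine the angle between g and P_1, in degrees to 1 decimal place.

g has direction (3, -4, -2) through (-5, -4, 6).
QV = (3, -6, 0), QW = (3, 2, 6); a normal to P_1 is QV × QW = (-36, -18, 24).
Using Q: P_1 has equation -36x - 18y + 24z = -66.
sin θ = |n·v| / (|n||v|) = |-84| / (√2196 · √29) = 0.33286.
θ ≈ 19.4°.

19.4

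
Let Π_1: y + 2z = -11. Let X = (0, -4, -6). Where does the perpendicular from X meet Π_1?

Foot = X − λn with λ = (n·X − d)/|n|² = (-16 − (-11))/5 = -1.
Foot = (0, -4, -6) − (-1)·(0, 1, 2) = (0, -3, -4).

(0, -3, -4)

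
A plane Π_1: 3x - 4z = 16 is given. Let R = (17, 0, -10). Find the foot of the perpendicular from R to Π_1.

Foot = R − λn with λ = (n·R − d)/|n|² = (91 − 16)/25 = 3.
Foot = (17, 0, -10) − 3·(3, 0, -4) = (8, 0, 2).

(8, 0, 2)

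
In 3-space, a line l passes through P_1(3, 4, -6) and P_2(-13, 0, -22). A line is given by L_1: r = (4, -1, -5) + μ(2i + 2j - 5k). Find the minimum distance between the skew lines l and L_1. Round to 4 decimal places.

A direction vector for l is P_2 − P_1 = (-16, -4, -16).
Common perpendicular direction n = (-16, -4, -16) × (2, 2, -5) = (52, -112, -24).
With w = (4, -1, -5) − (3, 4, -6) = (1, -5, 1), w · n = 588.
Distance = |w · n| / |n| = |588| / √15824 ≈ 4.6743.

4.6743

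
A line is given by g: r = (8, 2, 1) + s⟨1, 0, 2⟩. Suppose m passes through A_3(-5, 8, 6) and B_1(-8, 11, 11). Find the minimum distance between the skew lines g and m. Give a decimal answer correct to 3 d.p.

2.096

A direction vector for m is B_1 − A_3 = (-3, 3, 5).
Common perpendicular direction n = (1, 0, 2) × (-3, 3, 5) = (-6, -11, 3).
With w = (-5, 8, 6) − (8, 2, 1) = (-13, 6, 5), w · n = 27.
Distance = |w · n| / |n| = |27| / √166 ≈ 2.096.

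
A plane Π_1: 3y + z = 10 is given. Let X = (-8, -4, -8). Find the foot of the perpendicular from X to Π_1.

Foot = X − λn with λ = (n·X − d)/|n|² = (-20 − 10)/10 = -3.
Foot = (-8, -4, -8) − (-3)·(0, 3, 1) = (-8, 5, -5).

(-8, 5, -5)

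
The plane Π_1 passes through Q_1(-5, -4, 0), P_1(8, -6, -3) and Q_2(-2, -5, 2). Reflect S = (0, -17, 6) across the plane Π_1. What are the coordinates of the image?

(4, 3, 10)

Q_1P_1 = (13, -2, -3), Q_1Q_2 = (3, -1, 2); a normal to Π_1 is Q_1P_1 × Q_1Q_2 = (-7, -35, -7).
Using Q_1: Π_1 has equation -7x - 35y - 7z = 175.
λ = (n·S − d)/|n|² = (553 − 175)/1323 = 2/7.
Reflection = S − 2λn = (0, -17, 6) − (4/7)·(-7, -35, -7) = (4, 3, 10).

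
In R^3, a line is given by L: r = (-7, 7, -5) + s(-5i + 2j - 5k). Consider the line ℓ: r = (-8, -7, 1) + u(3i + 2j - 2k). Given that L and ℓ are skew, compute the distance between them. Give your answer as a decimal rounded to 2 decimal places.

Common perpendicular direction n = (-5, 2, -5) × (3, 2, -2) = (6, -25, -16).
With w = (-8, -7, 1) − (-7, 7, -5) = (-1, -14, 6), w · n = 248.
Distance = |w · n| / |n| = |248| / √917 ≈ 8.19.

8.19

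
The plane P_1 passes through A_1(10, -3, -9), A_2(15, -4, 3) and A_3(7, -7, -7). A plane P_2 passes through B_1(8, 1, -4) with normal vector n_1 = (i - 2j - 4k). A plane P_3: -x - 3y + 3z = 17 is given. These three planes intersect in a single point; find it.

(10, -8, 1)

A_1A_2 = (5, -1, 12), A_1A_3 = (-3, -4, 2); a normal to P_1 is A_1A_2 × A_1A_3 = (46, -46, -23).
Using A_1: P_1 has equation 46x - 46y - 23z = 805.
P_2: n_1·r = n_1·B_1 gives x - 2y - 4z = 22.
Solving the 3×3 linear system 46x - 46y - 23z = 805, x - 2y - 4z = 22, -x - 3y + 3z = 17 (e.g. by elimination or Cramer's rule, determinant = -759) gives (10, -8, 1).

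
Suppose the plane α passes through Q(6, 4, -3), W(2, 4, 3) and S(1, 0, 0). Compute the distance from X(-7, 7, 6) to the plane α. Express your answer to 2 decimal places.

6.53

QW = (-4, 0, 6), QS = (-5, -4, 3); a normal to α is QW × QS = (24, -18, 16).
Using Q: α has equation 24x - 18y + 16z = 24.
n·X − d = (24)·(-7) + (-18)·(7) + (16)·(6) − 24 = -222; |n| = √1156.
Distance = |-222| / √1156 = 222/√1156 ≈ 6.53.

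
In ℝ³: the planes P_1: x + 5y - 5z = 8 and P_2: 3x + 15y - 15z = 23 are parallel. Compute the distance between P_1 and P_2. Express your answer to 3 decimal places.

Rescale P_2 by 1/3: x + 5y - 5z = 23/3. Then distance = |8 − (23/3)| / √51 ≈ 0.047.

0.047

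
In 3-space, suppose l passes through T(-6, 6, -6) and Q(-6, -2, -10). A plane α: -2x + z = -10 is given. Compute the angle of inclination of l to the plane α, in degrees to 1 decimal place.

A direction vector for l is Q − T = (0, -8, -4).
sin θ = |n·v| / (|n||v|) = |-4| / (√5 · √80) = 0.20000.
θ ≈ 11.5°.

11.5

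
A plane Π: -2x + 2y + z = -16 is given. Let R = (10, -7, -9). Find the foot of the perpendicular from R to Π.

Foot = R − λn with λ = (n·R − d)/|n|² = (-43 − (-16))/9 = -3.
Foot = (10, -7, -9) − (-3)·(-2, 2, 1) = (4, -1, -6).

(4, -1, -6)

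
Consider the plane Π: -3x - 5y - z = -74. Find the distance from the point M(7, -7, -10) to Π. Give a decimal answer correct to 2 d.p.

n·M − d = (-3)·(7) + (-5)·(-7) + (-1)·(-10) − (-74) = 98; |n| = √35.
Distance = |98| / √35 = 98/√35 ≈ 16.57.

16.57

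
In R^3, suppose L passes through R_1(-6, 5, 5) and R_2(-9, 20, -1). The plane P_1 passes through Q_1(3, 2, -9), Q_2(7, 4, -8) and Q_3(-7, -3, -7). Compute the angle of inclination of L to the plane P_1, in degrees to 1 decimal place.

A direction vector for L is R_2 − R_1 = (-3, 15, -6).
Q_1Q_2 = (4, 2, 1), Q_1Q_3 = (-10, -5, 2); a normal to P_1 is Q_1Q_2 × Q_1Q_3 = (9, -18, 0).
Using Q_1: P_1 has equation 9x - 18y = -9.
sin θ = |n·v| / (|n||v|) = |-297| / (√405 · √270) = 0.89815.
θ ≈ 63.9°.

63.9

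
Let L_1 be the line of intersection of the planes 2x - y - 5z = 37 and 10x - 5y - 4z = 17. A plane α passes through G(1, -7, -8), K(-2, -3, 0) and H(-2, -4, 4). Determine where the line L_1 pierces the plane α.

(-2, -1, -8)

Direction of L_1: (2, -1, -5) × (10, -5, -4) = (-21, -42, 0).
A point on L_1: solving the two plane equations with x = -3 gives (-3, -3, -8).
GK = (-3, 4, 8), GH = (-3, 3, 12); a normal to α is GK × GH = (24, 12, 3).
Using G: α has equation 24x + 12y + 3z = -84.
Substitute r = (-3, -3, -8) + t(-21, -42, 0) into the plane: -132 + (-1008)t = -84, so t = -1/21.
Intersection: (-3, -3, -8) + (-1/21)·(-21, -42, 0) = (-2, -1, -8).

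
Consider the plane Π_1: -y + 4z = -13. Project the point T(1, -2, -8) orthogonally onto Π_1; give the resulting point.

Foot = T − λn with λ = (n·T − d)/|n|² = (-30 − (-13))/17 = -1.
Foot = (1, -2, -8) − (-1)·(0, -1, 4) = (1, -3, -4).

(1, -3, -4)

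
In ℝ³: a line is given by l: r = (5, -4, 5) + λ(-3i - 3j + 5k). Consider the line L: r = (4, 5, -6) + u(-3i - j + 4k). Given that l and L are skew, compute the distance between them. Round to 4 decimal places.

Common perpendicular direction n = (-3, -3, 5) × (-3, -1, 4) = (-7, -3, -6).
With w = (4, 5, -6) − (5, -4, 5) = (-1, 9, -11), w · n = 46.
Distance = |w · n| / |n| = |46| / √94 ≈ 4.7445.

4.7445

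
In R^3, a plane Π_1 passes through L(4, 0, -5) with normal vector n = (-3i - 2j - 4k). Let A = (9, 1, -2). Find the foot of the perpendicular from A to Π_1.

(6, -1, -6)

Π_1: n·r = n·L gives -3x - 2y - 4z = 8.
Foot = A − λn with λ = (n·A − d)/|n|² = (-21 − 8)/29 = -1.
Foot = (9, 1, -2) − (-1)·(-3, -2, -4) = (6, -1, -6).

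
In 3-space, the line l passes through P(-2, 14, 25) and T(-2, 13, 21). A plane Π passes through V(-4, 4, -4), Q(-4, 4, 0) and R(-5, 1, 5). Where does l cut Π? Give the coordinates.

(-2, 10, 9)

A direction vector for l is T − P = (0, -1, -4).
VQ = (0, 0, 4), VR = (-1, -3, 9); a normal to Π is VQ × VR = (12, -4, 0).
Using V: Π has equation 12x - 4y = -64.
Substitute r = (-2, 14, 25) + t(0, -1, -4) into the plane: -80 + 4t = -64, so t = 4.
Intersection: (-2, 14, 25) + 4·(0, -1, -4) = (-2, 10, 9).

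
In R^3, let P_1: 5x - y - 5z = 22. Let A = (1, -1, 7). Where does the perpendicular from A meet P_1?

Foot = A − λn with λ = (n·A − d)/|n|² = (-29 − 22)/51 = -1.
Foot = (1, -1, 7) − (-1)·(5, -1, -5) = (6, -2, 2).

(6, -2, 2)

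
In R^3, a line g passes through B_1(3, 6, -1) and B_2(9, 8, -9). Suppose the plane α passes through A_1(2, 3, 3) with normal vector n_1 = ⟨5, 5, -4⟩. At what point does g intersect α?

A direction vector for g is B_2 − B_1 = (6, 2, -8).
α: n_1·r = n_1·A_1 gives 5x + 5y - 4z = 13.
Substitute r = (3, 6, -1) + t(6, 2, -8) into the plane: 49 + 72t = 13, so t = -1/2.
Intersection: (3, 6, -1) + (-1/2)·(6, 2, -8) = (0, 5, 3).

(0, 5, 3)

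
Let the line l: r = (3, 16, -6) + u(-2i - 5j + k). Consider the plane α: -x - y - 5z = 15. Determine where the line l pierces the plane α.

(-1, 6, -4)

Substitute r = (3, 16, -6) + t(-2, -5, 1) into the plane: 11 + 2t = 15, so t = 2.
Intersection: (3, 16, -6) + 2·(-2, -5, 1) = (-1, 6, -4).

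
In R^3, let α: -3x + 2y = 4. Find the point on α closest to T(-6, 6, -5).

Foot = T − λn with λ = (n·T − d)/|n|² = (30 − 4)/13 = 2.
Foot = (-6, 6, -5) − 2·(-3, 2, 0) = (0, 2, -5).

(0, 2, -5)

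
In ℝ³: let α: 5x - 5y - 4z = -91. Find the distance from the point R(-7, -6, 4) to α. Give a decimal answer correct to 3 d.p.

n·R − d = (5)·(-7) + (-5)·(-6) + (-4)·(4) − (-91) = 70; |n| = √66.
Distance = |70| / √66 = 70/√66 ≈ 8.616.

8.616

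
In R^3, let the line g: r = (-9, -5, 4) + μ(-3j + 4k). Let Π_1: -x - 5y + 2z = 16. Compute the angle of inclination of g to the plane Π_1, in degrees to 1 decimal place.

sin θ = |n·v| / (|n||v|) = |23| / (√30 · √25) = 0.83984.
θ ≈ 57.1°.

57.1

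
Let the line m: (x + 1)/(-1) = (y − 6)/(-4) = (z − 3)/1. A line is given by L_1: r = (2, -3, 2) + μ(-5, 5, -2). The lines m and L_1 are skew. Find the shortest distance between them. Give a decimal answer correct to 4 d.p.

m has direction (-1, -4, 1) through (-1, 6, 3).
Common perpendicular direction n = (-1, -4, 1) × (-5, 5, -2) = (3, -7, -25).
With w = (2, -3, 2) − (-1, 6, 3) = (3, -9, -1), w · n = 97.
Distance = |w · n| / |n| = |97| / √683 ≈ 3.7116.

3.7116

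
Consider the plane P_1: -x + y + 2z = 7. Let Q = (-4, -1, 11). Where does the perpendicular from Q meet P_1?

Foot = Q − λn with λ = (n·Q − d)/|n|² = (25 − 7)/6 = 3.
Foot = (-4, -1, 11) − 3·(-1, 1, 2) = (-1, -4, 5).

(-1, -4, 5)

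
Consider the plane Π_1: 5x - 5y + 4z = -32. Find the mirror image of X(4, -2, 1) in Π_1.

(-6, 8, -7)

λ = (n·X − d)/|n|² = (34 − (-32))/66 = 1.
Reflection = X − 2λn = (4, -2, 1) − 2·(5, -5, 4) = (-6, 8, -7).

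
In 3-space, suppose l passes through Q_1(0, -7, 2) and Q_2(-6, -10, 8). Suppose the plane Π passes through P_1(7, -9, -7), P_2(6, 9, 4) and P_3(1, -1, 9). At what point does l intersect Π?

A direction vector for l is Q_2 − Q_1 = (-6, -3, 6).
P_1P_2 = (-1, 18, 11), P_1P_3 = (-6, 8, 16); a normal to Π is P_1P_2 × P_1P_3 = (200, -50, 100).
Using P_1: Π has equation 200x - 50y + 100z = 1150.
Substitute r = (0, -7, 2) + t(-6, -3, 6) into the plane: 550 + (-450)t = 1150, so t = -4/3.
Intersection: (0, -7, 2) + (-4/3)·(-6, -3, 6) = (8, -3, -6).

(8, -3, -6)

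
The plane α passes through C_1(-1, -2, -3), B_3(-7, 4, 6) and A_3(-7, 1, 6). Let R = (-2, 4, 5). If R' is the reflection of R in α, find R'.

(-8, 4, 1)

C_1B_3 = (-6, 6, 9), C_1A_3 = (-6, 3, 9); a normal to α is C_1B_3 × C_1A_3 = (27, 0, 18).
Using C_1: α has equation 27x + 18z = -81.
λ = (n·R − d)/|n|² = (36 − (-81))/1053 = 1/9.
Reflection = R − 2λn = (-2, 4, 5) − (2/9)·(27, 0, 18) = (-8, 4, 1).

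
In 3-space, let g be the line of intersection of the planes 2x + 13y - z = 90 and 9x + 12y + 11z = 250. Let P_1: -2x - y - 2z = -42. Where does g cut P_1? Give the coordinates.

(10, 6, 8)

Direction of g: (2, 13, -1) × (9, 12, 11) = (155, -31, -93).
A point on g: solving the two plane equations with x = 25 gives (25, 3, -1).
Substitute r = (25, 3, -1) + t(155, -31, -93) into the plane: -51 + (-93)t = -42, so t = -3/31.
Intersection: (25, 3, -1) + (-3/31)·(155, -31, -93) = (10, 6, 8).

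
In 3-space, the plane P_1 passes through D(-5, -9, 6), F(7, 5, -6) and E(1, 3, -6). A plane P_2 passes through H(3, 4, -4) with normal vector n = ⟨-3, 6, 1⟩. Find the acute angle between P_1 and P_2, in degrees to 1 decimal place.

DF = (12, 14, -12), DE = (6, 12, -12); a normal to P_1 is DF × DE = (-24, 72, 60).
Using D: P_1 has equation -24x + 72y + 60z = -168.
P_2: n·r = n·H gives -3x + 6y + z = 11.
cos θ = |n₁·n₂| / (|n₁||n₂|) = |564| / (√9360 · √46).
θ = arccos(0.85953) ≈ 30.7°.

30.7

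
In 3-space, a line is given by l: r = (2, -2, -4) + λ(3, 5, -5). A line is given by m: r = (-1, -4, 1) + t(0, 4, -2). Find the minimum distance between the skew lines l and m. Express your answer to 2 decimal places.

Common perpendicular direction n = (3, 5, -5) × (0, 4, -2) = (10, 6, 12).
With w = (-1, -4, 1) − (2, -2, -4) = (-3, -2, 5), w · n = 18.
Distance = |w · n| / |n| = |18| / √280 ≈ 1.08.

1.08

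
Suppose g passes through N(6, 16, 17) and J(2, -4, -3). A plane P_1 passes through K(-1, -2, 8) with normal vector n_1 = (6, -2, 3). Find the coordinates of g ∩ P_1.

A direction vector for g is J − N = (-4, -20, -20).
P_1: n_1·r = n_1·K gives 6x - 2y + 3z = 22.
Substitute r = (6, 16, 17) + t(-4, -20, -20) into the plane: 55 + (-44)t = 22, so t = 3/4.
Intersection: (6, 16, 17) + (3/4)·(-4, -20, -20) = (3, 1, 2).

(3, 1, 2)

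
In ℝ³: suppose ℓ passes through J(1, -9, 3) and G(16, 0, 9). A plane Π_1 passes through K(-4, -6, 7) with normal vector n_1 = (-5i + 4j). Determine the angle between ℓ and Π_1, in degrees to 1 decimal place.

A direction vector for ℓ is G − J = (15, 9, 6).
Π_1: n_1·r = n_1·K gives -5x + 4y = -4.
sin θ = |n·v| / (|n||v|) = |-39| / (√41 · √342) = 0.32935.
θ ≈ 19.2°.

19.2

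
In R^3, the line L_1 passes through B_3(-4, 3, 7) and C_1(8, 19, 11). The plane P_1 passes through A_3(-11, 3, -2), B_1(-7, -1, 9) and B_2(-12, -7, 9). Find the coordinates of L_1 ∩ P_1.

A direction vector for L_1 is C_1 − B_3 = (12, 16, 4).
A_3B_1 = (4, -4, 11), A_3B_2 = (-1, -10, 11); a normal to P_1 is A_3B_1 × A_3B_2 = (66, -55, -44).
Using A_3: P_1 has equation 66x - 55y - 44z = -803.
Substitute r = (-4, 3, 7) + t(12, 16, 4) into the plane: -737 + (-264)t = -803, so t = 1/4.
Intersection: (-4, 3, 7) + (1/4)·(12, 16, 4) = (-1, 7, 8).

(-1, 7, 8)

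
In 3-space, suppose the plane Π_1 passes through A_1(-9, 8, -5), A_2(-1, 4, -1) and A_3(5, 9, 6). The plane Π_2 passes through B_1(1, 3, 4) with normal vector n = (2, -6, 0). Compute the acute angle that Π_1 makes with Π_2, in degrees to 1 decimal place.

A_1A_2 = (8, -4, 4), A_1A_3 = (14, 1, 11); a normal to Π_1 is A_1A_2 × A_1A_3 = (-48, -32, 64).
Using A_1: Π_1 has equation -48x - 32y + 64z = -144.
Π_2: n·r = n·B_1 gives 2x - 6y = -16.
cos θ = |n₁·n₂| / (|n₁||n₂|) = |96| / (√7424 · √40).
θ = arccos(0.17617) ≈ 79.9°.

79.9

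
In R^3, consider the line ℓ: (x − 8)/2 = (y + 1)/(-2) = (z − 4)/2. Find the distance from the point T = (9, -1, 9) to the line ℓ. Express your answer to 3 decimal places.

ℓ has direction (2, -2, 2) through (8, -1, 4).
Taking (8, -1, 4) on ℓ with direction v = (2, -2, 2): w = T − (8, -1, 4) = (1, 0, 5), and w × v = (10, 8, -2).
Distance = |w × v| / |v| = √168 / √12 ≈ 3.742.

3.742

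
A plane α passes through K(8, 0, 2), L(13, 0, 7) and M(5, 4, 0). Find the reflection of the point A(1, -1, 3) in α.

(9, 1, -5)

KL = (5, 0, 5), KM = (-3, 4, -2); a normal to α is KL × KM = (-20, -5, 20).
Using K: α has equation -20x - 5y + 20z = -120.
λ = (n·A − d)/|n|² = (45 − (-120))/825 = 1/5.
Reflection = A − 2λn = (1, -1, 3) − (2/5)·(-20, -5, 20) = (9, 1, -5).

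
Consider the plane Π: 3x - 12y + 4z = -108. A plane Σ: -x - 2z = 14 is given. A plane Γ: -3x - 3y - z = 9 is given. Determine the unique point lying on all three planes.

Solving the 3×3 linear system 3x - 12y + 4z = -108, -x - 2z = 14, -3x - 3y - z = 9 (e.g. by elimination or Cramer's rule, determinant = -66) gives (-8, 6, -3).

(-8, 6, -3)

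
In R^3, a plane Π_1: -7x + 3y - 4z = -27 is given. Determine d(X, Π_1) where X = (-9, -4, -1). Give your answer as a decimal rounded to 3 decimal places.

n·X − d = (-7)·(-9) + (3)·(-4) + (-4)·(-1) − (-27) = 82; |n| = √74.
Distance = |82| / √74 = 82/√74 ≈ 9.532.

9.532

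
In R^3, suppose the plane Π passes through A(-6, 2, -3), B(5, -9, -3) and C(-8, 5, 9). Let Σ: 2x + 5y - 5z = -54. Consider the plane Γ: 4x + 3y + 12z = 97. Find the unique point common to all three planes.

AB = (11, -11, 0), AC = (-2, 3, 12); a normal to Π is AB × AC = (-132, -132, 11).
Using A: Π has equation -132x - 132y + 11z = 495.
Solving the 3×3 linear system -132x - 132y + 11z = 495, 2x + 5y - 5z = -54, 4x + 3y + 12z = 97 (e.g. by elimination or Cramer's rule, determinant = -4246) gives (-2, -1, 9).

(-2, -1, 9)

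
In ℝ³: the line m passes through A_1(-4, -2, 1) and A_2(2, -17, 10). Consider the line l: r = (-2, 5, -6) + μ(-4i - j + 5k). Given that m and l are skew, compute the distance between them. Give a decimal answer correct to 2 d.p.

1.15

A direction vector for m is A_2 − A_1 = (6, -15, 9).
Common perpendicular direction n = (6, -15, 9) × (-4, -1, 5) = (-66, -66, -66).
With w = (-2, 5, -6) − (-4, -2, 1) = (2, 7, -7), w · n = -132.
Distance = |w · n| / |n| = |-132| / √13068 ≈ 1.15.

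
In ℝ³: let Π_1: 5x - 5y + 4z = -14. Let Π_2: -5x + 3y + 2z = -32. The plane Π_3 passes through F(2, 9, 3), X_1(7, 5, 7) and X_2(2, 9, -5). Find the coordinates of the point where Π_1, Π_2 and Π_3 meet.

FX_1 = (5, -4, 4), FX_2 = (0, 0, -8); a normal to Π_3 is FX_1 × FX_2 = (32, 40, 0).
Using F: Π_3 has equation 32x + 40y = 424.
Solving the 3×3 linear system 5x - 5y + 4z = -14, -5x + 3y + 2z = -32, 32x + 40y = 424 (e.g. by elimination or Cramer's rule, determinant = -1904) gives (7, 5, -6).

(7, 5, -6)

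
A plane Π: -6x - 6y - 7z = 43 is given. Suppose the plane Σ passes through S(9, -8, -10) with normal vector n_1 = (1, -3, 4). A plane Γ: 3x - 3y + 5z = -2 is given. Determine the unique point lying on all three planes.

(6, -5, -7)

Σ: n_1·r = n_1·S gives x - 3y + 4z = -7.
Solving the 3×3 linear system -6x - 6y - 7z = 43, x - 3y + 4z = -7, 3x - 3y + 5z = -2 (e.g. by elimination or Cramer's rule, determinant = -66) gives (6, -5, -7).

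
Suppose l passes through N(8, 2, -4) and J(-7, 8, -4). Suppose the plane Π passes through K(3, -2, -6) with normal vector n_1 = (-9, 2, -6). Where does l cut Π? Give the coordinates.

(3, 4, -4)

A direction vector for l is J − N = (-15, 6, 0).
Π: n_1·r = n_1·K gives -9x + 2y - 6z = 5.
Substitute r = (8, 2, -4) + t(-15, 6, 0) into the plane: -44 + 147t = 5, so t = 1/3.
Intersection: (8, 2, -4) + (1/3)·(-15, 6, 0) = (3, 4, -4).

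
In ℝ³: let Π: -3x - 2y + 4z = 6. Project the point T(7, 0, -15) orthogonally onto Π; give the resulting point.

Foot = T − λn with λ = (n·T − d)/|n|² = (-81 − 6)/29 = -3.
Foot = (7, 0, -15) − (-3)·(-3, -2, 4) = (-2, -6, -3).

(-2, -6, -3)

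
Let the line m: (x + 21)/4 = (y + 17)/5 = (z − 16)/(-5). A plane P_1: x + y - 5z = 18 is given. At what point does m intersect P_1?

m has direction (4, 5, -5) through (-21, -17, 16).
Substitute r = (-21, -17, 16) + t(4, 5, -5) into the plane: -118 + 34t = 18, so t = 4.
Intersection: (-21, -17, 16) + 4·(4, 5, -5) = (-5, 3, -4).

(-5, 3, -4)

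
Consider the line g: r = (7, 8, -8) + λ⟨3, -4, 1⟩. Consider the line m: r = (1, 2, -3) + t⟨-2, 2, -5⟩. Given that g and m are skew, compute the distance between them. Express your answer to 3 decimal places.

8.792

Common perpendicular direction n = (3, -4, 1) × (-2, 2, -5) = (18, 13, -2).
With w = (1, 2, -3) − (7, 8, -8) = (-6, -6, 5), w · n = -196.
Distance = |w · n| / |n| = |-196| / √497 ≈ 8.792.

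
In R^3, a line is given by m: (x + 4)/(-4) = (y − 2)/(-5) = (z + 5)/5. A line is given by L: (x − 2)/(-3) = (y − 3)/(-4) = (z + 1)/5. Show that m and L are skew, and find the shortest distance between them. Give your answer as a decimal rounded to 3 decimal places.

2.941

m has direction (-4, -5, 5) through (-4, 2, -5).
L has direction (-3, -4, 5) through (2, 3, -1).
Common perpendicular direction n = (-4, -5, 5) × (-3, -4, 5) = (-5, 5, 1).
With w = (2, 3, -1) − (-4, 2, -5) = (6, 1, 4), w · n = -21.
Since n ≠ 0 the lines are not parallel, and w · n = -21 ≠ 0 so they do not intersect; hence they are skew.
Distance = |w · n| / |n| = |-21| / √51 ≈ 2.941.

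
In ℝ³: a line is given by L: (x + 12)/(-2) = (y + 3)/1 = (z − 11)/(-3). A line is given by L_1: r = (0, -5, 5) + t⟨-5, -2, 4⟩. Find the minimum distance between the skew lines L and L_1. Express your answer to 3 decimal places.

L has direction (-2, 1, -3) through (-12, -3, 11).
Common perpendicular direction n = (-2, 1, -3) × (-5, -2, 4) = (-2, 23, 9).
With w = (0, -5, 5) − (-12, -3, 11) = (12, -2, -6), w · n = -124.
Distance = |w · n| / |n| = |-124| / √614 ≈ 5.004.

5.004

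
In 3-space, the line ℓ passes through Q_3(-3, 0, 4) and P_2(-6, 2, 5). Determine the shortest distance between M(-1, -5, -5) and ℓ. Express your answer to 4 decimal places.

A direction vector for ℓ is P_2 − Q_3 = (-3, 2, 1).
Taking (-3, 0, 4) on ℓ with direction v = (-3, 2, 1): w = M − (-3, 0, 4) = (2, -5, -9), and w × v = (13, 25, -11).
Distance = |w × v| / |v| = √915 / √14 ≈ 8.0844.

8.0844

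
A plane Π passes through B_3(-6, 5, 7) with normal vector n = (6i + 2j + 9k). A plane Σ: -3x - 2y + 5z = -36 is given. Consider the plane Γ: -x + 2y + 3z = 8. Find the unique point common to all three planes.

Π: n·r = n·B_3 gives 6x + 2y + 9z = 37.
Solving the 3×3 linear system 6x + 2y + 9z = 37, -3x - 2y + 5z = -36, -x + 2y + 3z = 8 (e.g. by elimination or Cramer's rule, determinant = -160) gives (5, 8, -1).

(5, 8, -1)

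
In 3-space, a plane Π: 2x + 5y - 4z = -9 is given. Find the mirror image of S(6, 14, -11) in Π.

(-6, -16, 13)

λ = (n·S − d)/|n|² = (126 − (-9))/45 = 3.
Reflection = S − 2λn = (6, 14, -11) − 6·(2, 5, -4) = (-6, -16, 13).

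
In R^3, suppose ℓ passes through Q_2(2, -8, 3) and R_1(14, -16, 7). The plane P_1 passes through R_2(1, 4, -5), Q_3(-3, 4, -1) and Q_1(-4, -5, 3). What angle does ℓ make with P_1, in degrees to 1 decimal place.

A direction vector for ℓ is R_1 − Q_2 = (12, -8, 4).
R_2Q_3 = (-4, 0, 4), R_2Q_1 = (-5, -9, 8); a normal to P_1 is R_2Q_3 × R_2Q_1 = (36, 12, 36).
Using R_2: P_1 has equation 36x + 12y + 36z = -96.
sin θ = |n·v| / (|n||v|) = |480| / (√2736 · √224) = 0.61314.
θ ≈ 37.8°.

37.8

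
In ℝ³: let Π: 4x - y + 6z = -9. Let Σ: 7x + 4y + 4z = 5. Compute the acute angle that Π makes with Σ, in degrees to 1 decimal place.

42.9

cos θ = |n₁·n₂| / (|n₁||n₂|) = |48| / (√53 · √81).
θ = arccos(0.73259) ≈ 42.9°.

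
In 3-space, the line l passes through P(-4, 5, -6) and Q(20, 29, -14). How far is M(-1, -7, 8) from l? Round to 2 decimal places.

A direction vector for l is Q − P = (24, 24, -8).
Taking (-4, 5, -6) on l with direction v = (24, 24, -8): w = M − (-4, 5, -6) = (3, -12, 14), and w × v = (-240, 360, 360).
Distance = |w × v| / |v| = √316800 / √1216 ≈ 16.14.

16.14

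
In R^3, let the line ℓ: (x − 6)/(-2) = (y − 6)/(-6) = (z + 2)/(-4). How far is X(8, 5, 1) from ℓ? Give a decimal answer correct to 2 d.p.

3.49

ℓ has direction (-2, -6, -4) through (6, 6, -2).
Taking (6, 6, -2) on ℓ with direction v = (-2, -6, -4): w = X − (6, 6, -2) = (2, -1, 3), and w × v = (22, 2, -14).
Distance = |w × v| / |v| = √684 / √56 ≈ 3.49.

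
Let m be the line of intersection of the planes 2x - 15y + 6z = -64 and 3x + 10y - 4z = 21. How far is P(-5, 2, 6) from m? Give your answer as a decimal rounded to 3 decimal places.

Direction of m: (2, -15, 6) × (3, 10, -4) = (0, 26, 65).
A point on m: solving the two plane equations with y = 6 gives (-5, 6, 6).
Taking (-5, 6, 6) on m with direction v = (0, 26, 65): w = P − (-5, 6, 6) = (0, -4, 0), and w × v = (-260, 0, 0).
Distance = |w × v| / |v| = √67600 / √4901 ≈ 3.714.

3.714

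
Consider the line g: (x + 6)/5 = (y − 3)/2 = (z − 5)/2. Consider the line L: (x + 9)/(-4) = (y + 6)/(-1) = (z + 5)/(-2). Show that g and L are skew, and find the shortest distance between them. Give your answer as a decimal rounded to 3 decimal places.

10.186

g has direction (5, 2, 2) through (-6, 3, 5).
L has direction (-4, -1, -2) through (-9, -6, -5).
Common perpendicular direction n = (5, 2, 2) × (-4, -1, -2) = (-2, 2, 3).
With w = (-9, -6, -5) − (-6, 3, 5) = (-3, -9, -10), w · n = -42.
Since n ≠ 0 the lines are not parallel, and w · n = -42 ≠ 0 so they do not intersect; hence they are skew.
Distance = |w · n| / |n| = |-42| / √17 ≈ 10.186.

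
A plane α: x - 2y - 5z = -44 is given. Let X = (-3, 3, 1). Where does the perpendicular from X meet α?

(-4, 5, 6)

Foot = X − λn with λ = (n·X − d)/|n|² = (-14 − (-44))/30 = 1.
Foot = (-3, 3, 1) − 1·(1, -2, -5) = (-4, 5, 6).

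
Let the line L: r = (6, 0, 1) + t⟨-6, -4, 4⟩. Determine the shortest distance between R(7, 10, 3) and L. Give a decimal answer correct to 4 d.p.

9.1523

Taking (6, 0, 1) on L with direction v = (-6, -4, 4): w = R − (6, 0, 1) = (1, 10, 2), and w × v = (48, -16, 56).
Distance = |w × v| / |v| = √5696 / √68 ≈ 9.1523.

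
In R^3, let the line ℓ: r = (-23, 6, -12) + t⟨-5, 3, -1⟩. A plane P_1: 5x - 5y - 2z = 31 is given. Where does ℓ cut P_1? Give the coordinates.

Substitute r = (-23, 6, -12) + t(-5, 3, -1) into the plane: -121 + (-38)t = 31, so t = -4.
Intersection: (-23, 6, -12) + (-4)·(-5, 3, -1) = (-3, -6, -8).

(-3, -6, -8)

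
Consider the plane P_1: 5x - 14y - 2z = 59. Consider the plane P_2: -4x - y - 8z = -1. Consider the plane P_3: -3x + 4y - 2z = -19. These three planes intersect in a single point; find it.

Solving the 3×3 linear system 5x - 14y - 2z = 59, -4x - y - 8z = -1, -3x + 4y - 2z = -19 (e.g. by elimination or Cramer's rule, determinant = -16) gives (3, -3, -1).

(3, -3, -1)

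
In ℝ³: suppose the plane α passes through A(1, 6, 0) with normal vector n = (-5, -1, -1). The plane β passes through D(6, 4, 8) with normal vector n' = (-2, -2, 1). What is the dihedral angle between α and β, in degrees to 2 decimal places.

45.12

α: n·r = n·A gives -5x - y - z = -11.
β: n'·r = n'·D gives -2x - 2y + z = -12.
cos θ = |n₁·n₂| / (|n₁||n₂|) = |11| / (√27 · √9).
θ = arccos(0.70565) ≈ 45.12°.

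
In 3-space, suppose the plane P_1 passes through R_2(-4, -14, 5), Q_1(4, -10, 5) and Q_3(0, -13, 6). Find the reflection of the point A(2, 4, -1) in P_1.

(6, -4, -9)

R_2Q_1 = (8, 4, 0), R_2Q_3 = (4, 1, 1); a normal to P_1 is R_2Q_1 × R_2Q_3 = (4, -8, -8).
Using R_2: P_1 has equation 4x - 8y - 8z = 56.
λ = (n·A − d)/|n|² = (-16 − 56)/144 = -1/2.
Reflection = A − 2λn = (2, 4, -1) − (-1)·(4, -8, -8) = (6, -4, -9).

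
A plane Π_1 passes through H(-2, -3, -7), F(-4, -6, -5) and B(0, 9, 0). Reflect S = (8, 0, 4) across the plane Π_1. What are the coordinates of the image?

(-12, 8, -4)

HF = (-2, -3, 2), HB = (2, 12, 7); a normal to Π_1 is HF × HB = (-45, 18, -18).
Using H: Π_1 has equation -45x + 18y - 18z = 162.
λ = (n·S − d)/|n|² = (-432 − 162)/2673 = -2/9.
Reflection = S − 2λn = (8, 0, 4) − (-4/9)·(-45, 18, -18) = (-12, 8, -4).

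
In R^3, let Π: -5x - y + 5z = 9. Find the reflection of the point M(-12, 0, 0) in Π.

(-2, 2, -10)

λ = (n·M − d)/|n|² = (60 − 9)/51 = 1.
Reflection = M − 2λn = (-12, 0, 0) − 2·(-5, -1, 5) = (-2, 2, -10).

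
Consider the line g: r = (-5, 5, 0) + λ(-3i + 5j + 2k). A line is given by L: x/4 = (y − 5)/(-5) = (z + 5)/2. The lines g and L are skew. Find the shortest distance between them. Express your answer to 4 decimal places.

L has direction (4, -5, 2) through (0, 5, -5).
Common perpendicular direction n = (-3, 5, 2) × (4, -5, 2) = (20, 14, -5).
With w = (0, 5, -5) − (-5, 5, 0) = (5, 0, -5), w · n = 125.
Distance = |w · n| / |n| = |125| / √621 ≈ 5.0161.

5.0161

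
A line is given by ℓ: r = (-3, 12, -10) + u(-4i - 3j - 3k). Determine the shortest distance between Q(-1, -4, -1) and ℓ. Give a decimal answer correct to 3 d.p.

18.331

Taking (-3, 12, -10) on ℓ with direction v = (-4, -3, -3): w = Q − (-3, 12, -10) = (2, -16, 9), and w × v = (75, -30, -70).
Distance = |w × v| / |v| = √11425 / √34 ≈ 18.331.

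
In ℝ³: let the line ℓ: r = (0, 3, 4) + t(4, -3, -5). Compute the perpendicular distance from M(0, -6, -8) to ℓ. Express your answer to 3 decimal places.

Taking (0, 3, 4) on ℓ with direction v = (4, -3, -5): w = M − (0, 3, 4) = (0, -9, -12), and w × v = (9, -48, 36).
Distance = |w × v| / |v| = √3681 / √50 ≈ 8.580.

8.580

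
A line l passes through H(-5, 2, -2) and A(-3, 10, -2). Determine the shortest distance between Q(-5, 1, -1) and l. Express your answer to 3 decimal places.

A direction vector for l is A − H = (2, 8, 0).
Taking (-5, 2, -2) on l with direction v = (2, 8, 0): w = Q − (-5, 2, -2) = (0, -1, 1), and w × v = (-8, 2, 2).
Distance = |w × v| / |v| = √72 / √68 ≈ 1.029.

1.029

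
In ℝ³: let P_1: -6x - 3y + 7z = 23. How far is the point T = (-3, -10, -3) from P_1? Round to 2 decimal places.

n·T − d = (-6)·(-3) + (-3)·(-10) + (7)·(-3) − 23 = 4; |n| = √94.
Distance = |4| / √94 = 4/√94 ≈ 0.41.

0.41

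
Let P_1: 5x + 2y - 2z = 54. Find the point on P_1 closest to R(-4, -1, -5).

Foot = R − λn with λ = (n·R − d)/|n|² = (-12 − 54)/33 = -2.
Foot = (-4, -1, -5) − (-2)·(5, 2, -2) = (6, 3, -9).

(6, 3, -9)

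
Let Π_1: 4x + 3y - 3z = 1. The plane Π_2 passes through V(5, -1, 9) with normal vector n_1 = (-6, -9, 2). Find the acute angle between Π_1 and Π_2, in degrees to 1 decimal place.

27.3

Π_2: n_1·r = n_1·V gives -6x - 9y + 2z = -3.
cos θ = |n₁·n₂| / (|n₁||n₂|) = |-57| / (√34 · √121).
θ = arccos(0.88867) ≈ 27.3°.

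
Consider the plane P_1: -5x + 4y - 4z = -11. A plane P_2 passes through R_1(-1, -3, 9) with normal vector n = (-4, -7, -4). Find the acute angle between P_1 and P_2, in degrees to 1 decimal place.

83.2

P_2: n·r = n·R_1 gives -4x - 7y - 4z = -11.
cos θ = |n₁·n₂| / (|n₁||n₂|) = |8| / (√57 · √81).
θ = arccos(0.11774) ≈ 83.2°.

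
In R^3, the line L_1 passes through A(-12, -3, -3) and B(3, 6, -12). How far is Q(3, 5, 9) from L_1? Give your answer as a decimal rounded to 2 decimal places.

A direction vector for L_1 is B − A = (15, 9, -9).
Taking (-12, -3, -3) on L_1 with direction v = (15, 9, -9): w = Q − (-12, -3, -3) = (15, 8, 12), and w × v = (-180, 315, 15).
Distance = |w × v| / |v| = √131850 / √387 ≈ 18.46.

18.46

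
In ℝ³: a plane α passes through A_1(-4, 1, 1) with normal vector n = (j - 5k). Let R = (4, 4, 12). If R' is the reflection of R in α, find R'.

α: n·r = n·A_1 gives y - 5z = -4.
λ = (n·R − d)/|n|² = (-56 − (-4))/26 = -2.
Reflection = R − 2λn = (4, 4, 12) − (-4)·(0, 1, -5) = (4, 8, -8).

(4, 8, -8)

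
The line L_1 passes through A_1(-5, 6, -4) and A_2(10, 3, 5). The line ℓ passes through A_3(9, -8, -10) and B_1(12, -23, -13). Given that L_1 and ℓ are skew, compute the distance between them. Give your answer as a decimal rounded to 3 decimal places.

8.552

A direction vector for L_1 is A_2 − A_1 = (15, -3, 9).
A direction vector for ℓ is B_1 − A_3 = (3, -15, -3).
Common perpendicular direction n = (15, -3, 9) × (3, -15, -3) = (144, 72, -216).
With w = (9, -8, -10) − (-5, 6, -4) = (14, -14, -6), w · n = 2304.
Distance = |w · n| / |n| = |2304| / √72576 ≈ 8.552.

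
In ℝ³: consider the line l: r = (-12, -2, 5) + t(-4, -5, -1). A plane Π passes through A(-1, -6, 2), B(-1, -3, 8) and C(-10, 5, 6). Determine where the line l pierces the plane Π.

(-8, 3, 6)

AB = (0, 3, 6), AC = (-9, 11, 4); a normal to Π is AB × AC = (-54, -54, 27).
Using A: Π has equation -54x - 54y + 27z = 432.
Substitute r = (-12, -2, 5) + t(-4, -5, -1) into the plane: 891 + 459t = 432, so t = -1.
Intersection: (-12, -2, 5) + (-1)·(-4, -5, -1) = (-8, 3, 6).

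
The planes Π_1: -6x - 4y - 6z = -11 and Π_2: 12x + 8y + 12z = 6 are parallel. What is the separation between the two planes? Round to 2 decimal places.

Rescale Π_2 by 1/(-2): -6x - 4y - 6z = -3. Then distance = |-11 − (-3)| / √88 ≈ 0.85.

0.85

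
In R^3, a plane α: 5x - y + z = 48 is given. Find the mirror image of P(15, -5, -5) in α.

(5, -3, -7)

λ = (n·P − d)/|n|² = (75 − 48)/27 = 1.
Reflection = P − 2λn = (15, -5, -5) − 2·(5, -1, 1) = (5, -3, -7).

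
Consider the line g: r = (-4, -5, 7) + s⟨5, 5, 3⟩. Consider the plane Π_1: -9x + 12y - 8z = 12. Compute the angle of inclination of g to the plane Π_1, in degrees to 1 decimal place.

4.0

sin θ = |n·v| / (|n||v|) = |-9| / (√289 · √59) = 0.06892.
θ ≈ 4.0°.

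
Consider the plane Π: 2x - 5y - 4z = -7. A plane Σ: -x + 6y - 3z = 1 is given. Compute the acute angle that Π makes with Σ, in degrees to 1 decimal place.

63.9

cos θ = |n₁·n₂| / (|n₁||n₂|) = |-20| / (√45 · √46).
θ = arccos(0.43959) ≈ 63.9°.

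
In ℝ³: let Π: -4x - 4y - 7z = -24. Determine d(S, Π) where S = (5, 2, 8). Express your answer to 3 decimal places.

6.667

n·S − d = (-4)·(5) + (-4)·(2) + (-7)·(8) − (-24) = -60; |n| = √81.
Distance = |-60| / √81 = 60/√81 ≈ 6.667.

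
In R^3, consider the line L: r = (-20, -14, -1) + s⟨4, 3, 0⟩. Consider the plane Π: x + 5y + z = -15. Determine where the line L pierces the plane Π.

(-4, -2, -1)

Substitute r = (-20, -14, -1) + t(4, 3, 0) into the plane: -91 + 19t = -15, so t = 4.
Intersection: (-20, -14, -1) + 4·(4, 3, 0) = (-4, -2, -1).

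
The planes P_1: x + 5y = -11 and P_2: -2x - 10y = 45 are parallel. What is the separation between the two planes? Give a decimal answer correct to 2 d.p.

Rescale P_2 by 1/(-2): x + 5y = -45/2. Then distance = |-11 − (-45/2)| / √26 ≈ 2.26.

2.26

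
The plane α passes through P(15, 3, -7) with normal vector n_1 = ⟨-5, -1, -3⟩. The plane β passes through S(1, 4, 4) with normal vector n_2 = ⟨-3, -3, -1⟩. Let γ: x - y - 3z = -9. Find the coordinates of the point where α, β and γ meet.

α: n_1·r = n_1·P gives -5x - y - 3z = -57.
β: n_2·r = n_2·S gives -3x - 3y - z = -19.
Solving the 3×3 linear system -5x - y - 3z = -57, -3x - 3y - z = -19, x - y - 3z = -9 (e.g. by elimination or Cramer's rule, determinant = -48) gives (8, -4, 7).

(8, -4, 7)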